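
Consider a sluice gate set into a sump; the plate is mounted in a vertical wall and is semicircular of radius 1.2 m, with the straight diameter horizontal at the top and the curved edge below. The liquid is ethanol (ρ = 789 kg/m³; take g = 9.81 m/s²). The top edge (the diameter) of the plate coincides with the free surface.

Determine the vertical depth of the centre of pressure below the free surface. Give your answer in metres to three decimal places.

h_p = 0.707 m

γ = ρg = 789 × 9.81 / 1000 = 7.74009 kN/m³.
The centroid of a semicircle lies 4r/(3π) = 0.509296 m from the diameter, here below the top edge, so the centroid depth is h_c = 0.509296 m.
A = πr²/2 = π × 1.2²/2 = 2.26195 m².
Resultant F = γ·h_c·A = 7.74009 × 0.509296 × 2.26195 = 8.9166 kN.
I_c = (π/8 − 8/(9π))·r⁴ = 0.109757 × 1.2⁴ = 0.227592 m⁴.
Centre of pressure: y_p = y_c + I_c/(y_c·A) = 0.509296 + 0.227592/(0.509296 × 2.26195) = 0.509296 + 0.197562 = 0.706858 m along the plane.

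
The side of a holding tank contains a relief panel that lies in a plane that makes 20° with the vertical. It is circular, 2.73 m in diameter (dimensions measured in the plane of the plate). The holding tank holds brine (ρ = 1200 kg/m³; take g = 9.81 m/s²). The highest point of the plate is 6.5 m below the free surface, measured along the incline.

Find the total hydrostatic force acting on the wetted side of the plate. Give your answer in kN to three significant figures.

γ = ρg = 1200 × 9.81 / 1000 = 11.772 kN/m³.
The plate makes 20° with the vertical, i.e. θ = 90° − 20° = 70° to the horizontal. Measuring y along the incline from the free-surface line, vertical depth h = y·sinθ with sinθ = 0.939693.
The centroid is at the centre, 1.365 m below the top of the plate, so y_c = 6.5 + 1.365 = 7.865 m and h_c = 7.865 × 0.939693 = 7.39069 m.
A = π(1.365)² = 5.85349 m².
Resultant F = γ·h_c·A = 11.772 × 7.39069 × 5.85349 = 509.272 kN.

F ≈ 509 kN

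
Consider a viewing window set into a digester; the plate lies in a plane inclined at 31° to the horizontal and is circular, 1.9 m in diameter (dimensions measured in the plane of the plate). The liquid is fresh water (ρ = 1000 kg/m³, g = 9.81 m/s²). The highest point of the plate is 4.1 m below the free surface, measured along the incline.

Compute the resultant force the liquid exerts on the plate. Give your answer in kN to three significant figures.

γ = ρg = 1000 × 9.81 = 9810 N/m³ = 9.81 kN/m³.
Let θ = 31° be the plate's angle to the horizontal; measure y along the incline from where the plane meets the free surface. Vertical depth h = y·sinθ with sinθ = 0.515038.
The centroid is at the centre, 0.95 m below the top of the plate, so y_c = 4.1 + 0.95 = 5.05 m and h_c = 5.05 × 0.515038 = 2.60094 m.
A = π(0.95)² = 2.83529 m².
Resultant F = γ·h_c·A = 9.81 × 2.60094 × 2.83529 = 72.3431 kN.

F ≈ 72.3 kN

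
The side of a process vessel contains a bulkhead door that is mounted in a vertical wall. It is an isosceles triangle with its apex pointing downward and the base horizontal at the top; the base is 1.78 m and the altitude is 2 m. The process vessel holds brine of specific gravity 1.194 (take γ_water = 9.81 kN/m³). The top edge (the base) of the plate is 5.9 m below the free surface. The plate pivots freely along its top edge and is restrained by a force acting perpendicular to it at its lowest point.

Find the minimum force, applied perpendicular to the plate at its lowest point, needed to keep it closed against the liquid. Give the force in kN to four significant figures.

γ = 1.194 × 9.81 = 11.71314 kN/m³.
With the apex down, the centroid sits h/3 = 2/3 = 0.666667 m below the base (the top edge), so the centroid depth is h_c = 5.9 + 0.666667 = 6.56667 m.
A = ½ × 1.78 × 2 = 1.78 m².
Resultant F = γ·h_c·A = 11.71314 × 6.56667 × 1.78 = 136.911 kN.
I_c = b·h³/36 = 1.78 × 2³/36 = 0.395556 m⁴.
Centre of pressure: y_p = y_c + I_c/(y_c·A) = 6.56667 + 0.395556/(6.56667 × 1.78) = 6.56667 + 0.033841 = 6.60051 m along the plane.
The resultant acts 0.666667 + 0.033841 = 0.700508 m (along the plate) below the hinge at the top edge, so the moment about the hinge is M = F × 0.700508 = 136.911 × 0.700508 = 95.9073 kN·m.
A normal force at the bottom, 2 m from the hinge, must supply this moment: P = 95.9073/2 = 47.9537 kN.

P ≈ 47.95 kN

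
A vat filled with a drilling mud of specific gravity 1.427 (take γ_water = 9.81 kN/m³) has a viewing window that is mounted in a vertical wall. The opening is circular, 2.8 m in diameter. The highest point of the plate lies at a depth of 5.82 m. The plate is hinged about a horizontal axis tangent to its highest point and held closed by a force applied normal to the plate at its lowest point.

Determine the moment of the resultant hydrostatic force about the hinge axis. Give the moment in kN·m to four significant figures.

M ≈ 913.5 kN·m

γ = 1.427 × 9.81 = 13.99887 kN/m³.
The centroid is at the centre, 1.4 m below the top of the plate, so the centroid depth is h_c = 5.82 + 1.4 = 7.22 m.
A = π(1.4)² = 6.15752 m².
Resultant F = γ·h_c·A = 13.99887 × 7.22 × 6.15752 = 622.352 kN.
I_c = πr⁴/4 = π × 1.4⁴/4 = 3.01719 m⁴.
Centre of pressure: y_p = y_c + I_c/(y_c·A) = 7.22 + 3.01719/(7.22 × 6.15752) = 7.22 + 0.0678672 = 7.28787 m along the plane.
The resultant acts 1.4 + 0.0678672 = 1.46787 m (along the plate) below the hinge at the top edge, so the moment about the hinge is M = F × 1.46787 = 622.352 × 1.46787 = 913.532 kN·m.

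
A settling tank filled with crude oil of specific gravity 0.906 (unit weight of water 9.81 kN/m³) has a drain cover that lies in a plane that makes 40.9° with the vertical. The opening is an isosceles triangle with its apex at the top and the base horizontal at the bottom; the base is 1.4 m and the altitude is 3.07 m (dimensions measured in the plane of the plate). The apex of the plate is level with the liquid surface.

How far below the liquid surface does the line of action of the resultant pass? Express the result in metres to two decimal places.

h_p = 1.74 m

γ = 0.906 × 9.81 = 8.88786 kN/m³.
The plate makes 40.9° with the vertical, i.e. θ = 90° − 40.9° = 49.1° to the horizontal. Measuring y along the incline from the free-surface line, vertical depth h = y·sinθ with sinθ = 0.755853.
With the apex up, the centroid sits 2h/3 = 2 × 3.07/3 = 2.04667 m below the apex, so y_c = 2.04667 m and h_c = 2.04667 × 0.755853 = 1.54698 m.
A = ½ × 1.4 × 3.07 = 2.149 m².
Resultant F = γ·h_c·A = 8.88786 × 1.54698 × 2.149 = 29.5473 kN.
I_c = b·h³/36 = 1.4 × 3.07³/36 = 1.12523 m⁴.
Centre of pressure: y_p = y_c + I_c/(y_c·A) = 2.04667 + 1.12523/(2.04667 × 2.149) = 2.04667 + 0.255833 = 2.3025 m along the plane.
Vertically, h_p = y_p·sinθ = 2.3025 × 0.755853 = 1.74035 m.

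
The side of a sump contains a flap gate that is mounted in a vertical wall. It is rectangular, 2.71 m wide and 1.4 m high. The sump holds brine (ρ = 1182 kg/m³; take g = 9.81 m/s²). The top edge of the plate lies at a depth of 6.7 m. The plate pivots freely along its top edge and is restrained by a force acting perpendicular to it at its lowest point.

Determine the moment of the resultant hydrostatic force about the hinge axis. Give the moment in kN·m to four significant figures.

γ = ρg = 1182 × 9.81 / 1000 = 11.59542 kN/m³.
The centroid lies 1.4/2 = 0.7 m below the top edge, so the centroid depth is h_c = 6.7 + 0.7 = 7.4 m.
A = 2.71 × 1.4 = 3.794 m².
Resultant F = γ·h_c·A = 11.59542 × 7.4 × 3.794 = 325.548 kN.
I_c = b·h³/12 = 2.71 × 1.4³/12 = 0.619687 m⁴.
Centre of pressure: y_p = y_c + I_c/(y_c·A) = 7.4 + 0.619687/(7.4 × 3.794) = 7.4 + 0.0220721 = 7.42207 m along the plane.
The resultant acts 0.7 + 0.0220721 = 0.722072 m (along the plate) below the hinge at the top edge, so the moment about the hinge is M = F × 0.722072 = 325.548 × 0.722072 = 235.069 kN·m.

M ≈ 235.1 kN·m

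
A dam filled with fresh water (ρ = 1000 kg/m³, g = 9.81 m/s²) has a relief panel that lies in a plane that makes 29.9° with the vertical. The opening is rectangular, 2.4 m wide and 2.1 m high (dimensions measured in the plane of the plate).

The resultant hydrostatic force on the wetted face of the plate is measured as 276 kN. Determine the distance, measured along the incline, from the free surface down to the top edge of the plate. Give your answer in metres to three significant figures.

y_top ≈ 5.39 m

γ = ρg = 1000 × 9.81 = 9810 N/m³ = 9.81 kN/m³.
A = 2.4 × 2.1 = 5.04 m².
From F = γ·h_c·A, the centroid depth is h_c = 276/(9.81 × 5.04) = 5.58225 m.
The plate makes 29.9° with the vertical, i.e. θ = 90° − 29.9° = 60.1° to the horizontal. Measuring y along the incline from the free-surface line, vertical depth h = y·sinθ with sinθ = 0.866897.
Along the incline, y_c = h_c/sinθ = 5.58225/0.866897 = 6.43935 m.
The centroid lies 2.1/2 = 1.05 m below the top edge, so the top edge sits at y_top = 6.43935 − 1.05 = 5.38935 m along the incline.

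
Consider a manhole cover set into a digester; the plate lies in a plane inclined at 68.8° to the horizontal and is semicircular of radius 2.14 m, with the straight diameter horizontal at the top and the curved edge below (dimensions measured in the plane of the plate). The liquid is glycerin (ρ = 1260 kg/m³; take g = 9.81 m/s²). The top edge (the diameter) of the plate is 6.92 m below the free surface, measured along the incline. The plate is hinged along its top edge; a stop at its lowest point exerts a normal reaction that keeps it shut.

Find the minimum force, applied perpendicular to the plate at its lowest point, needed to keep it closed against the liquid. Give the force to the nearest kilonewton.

P ≈ 288 kN

γ = ρg = 1260 × 9.81 / 1000 = 12.3606 kN/m³.
Let θ = 68.8° be the plate's angle to the horizontal; measure y along the incline from where the plane meets the free surface. Vertical depth h = y·sinθ with sinθ = 0.932324.
The centroid of a semicircle lies 4r/(3π) = 0.908244 m from the diameter, here below the top edge, so y_c = 6.92 + 0.908244 = 7.82824 m and h_c = 7.82824 × 0.932324 = 7.29846 m.
A = πr²/2 = π × 2.14²/2 = 7.19362 m².
Resultant F = γ·h_c·A = 12.3606 × 7.29846 × 7.19362 = 648.961 kN.
I_c = (π/8 − 8/(9π))·r⁴ = 0.109757 × 2.14⁴ = 2.3019 m⁴.
Centre of pressure: y_p = y_c + I_c/(y_c·A) = 7.82824 + 2.3019/(7.82824 × 7.19362) = 7.82824 + 0.0408766 = 7.86912 m along the plane.
The resultant acts 0.908244 + 0.0408766 = 0.949121 m (along the plate) below the hinge at the top edge, so the moment about the hinge is M = F × 0.949121 = 648.961 × 0.949121 = 615.943 kN·m.
A normal force at the bottom, 2.14 m from the hinge, must supply this moment: P = 615.943/2.14 = 287.824 kN.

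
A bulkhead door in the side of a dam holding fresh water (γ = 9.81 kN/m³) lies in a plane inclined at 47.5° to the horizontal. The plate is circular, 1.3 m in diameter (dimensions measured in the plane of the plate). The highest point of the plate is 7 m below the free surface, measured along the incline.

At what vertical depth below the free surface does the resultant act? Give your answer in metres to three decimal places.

γ = 9.81 kN/m³.
Let θ = 47.5° be the plate's angle to the horizontal; measure y along the incline from where the plane meets the free surface. Vertical depth h = y·sinθ with sinθ = 0.737277.
The centroid is at the centre, 0.65 m below the top of the plate, so y_c = 7 + 0.65 = 7.65 m and h_c = 7.65 × 0.737277 = 5.64017 m.
A = π(0.65)² = 1.32732 m².
Resultant F = γ·h_c·A = 9.81 × 5.64017 × 1.32732 = 73.4407 kN.
I_c = πr⁴/4 = π × 0.65⁴/4 = 0.140198 m⁴.
Centre of pressure: y_p = y_c + I_c/(y_c·A) = 7.65 + 0.140198/(7.65 × 1.32732) = 7.65 + 0.0138072 = 7.66381 m along the plane.
Vertically, h_p = y_p·sinθ = 7.66381 × 0.737277 = 5.65035 m.

h_p = 5.650 m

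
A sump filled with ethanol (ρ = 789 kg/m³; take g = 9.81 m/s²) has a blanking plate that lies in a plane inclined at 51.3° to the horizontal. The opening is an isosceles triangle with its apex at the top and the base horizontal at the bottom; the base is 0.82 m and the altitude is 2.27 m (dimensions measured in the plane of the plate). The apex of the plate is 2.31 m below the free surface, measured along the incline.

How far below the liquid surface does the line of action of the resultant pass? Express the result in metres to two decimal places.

h_p = 3.04 m

γ = ρg = 789 × 9.81 / 1000 = 7.74009 kN/m³.
Let θ = 51.3° be the plate's angle to the horizontal; measure y along the incline from where the plane meets the free surface. Vertical depth h = y·sinθ with sinθ = 0.780430.
With the apex up, the centroid sits 2h/3 = 2 × 2.27/3 = 1.51333 m below the apex, so y_c = 2.31 + 1.51333 = 3.82333 m and h_c = 3.82333 × 0.780430 = 2.98384 m.
A = ½ × 0.82 × 2.27 = 0.9307 m².
Resultant F = γ·h_c·A = 7.74009 × 2.98384 × 0.9307 = 21.4947 kN.
I_c = b·h³/36 = 0.82 × 2.27³/36 = 0.266434 m⁴.
Centre of pressure: y_p = y_c + I_c/(y_c·A) = 3.82333 + 0.266434/(3.82333 × 0.9307) = 3.82333 + 0.0748752 = 3.89821 m along the plane.
Vertically, h_p = y_p·sinθ = 3.89821 × 0.780430 = 3.04228 m.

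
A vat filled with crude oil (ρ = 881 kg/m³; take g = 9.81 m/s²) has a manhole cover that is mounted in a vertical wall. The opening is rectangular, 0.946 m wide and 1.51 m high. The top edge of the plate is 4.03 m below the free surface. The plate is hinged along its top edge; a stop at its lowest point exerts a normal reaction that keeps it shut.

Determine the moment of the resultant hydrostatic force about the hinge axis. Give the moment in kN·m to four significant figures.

γ = ρg = 881 × 9.81 / 1000 = 8.64261 kN/m³.
The centroid lies 1.51/2 = 0.755 m below the top edge, so the centroid depth is h_c = 4.03 + 0.755 = 4.785 m.
A = 0.946 × 1.51 = 1.42846 m².
Resultant F = γ·h_c·A = 8.64261 × 4.785 × 1.42846 = 59.0738 kN.
I_c = b·h³/12 = 0.946 × 1.51³/12 = 0.271419 m⁴.
Centre of pressure: y_p = y_c + I_c/(y_c·A) = 4.785 + 0.271419/(4.785 × 1.42846) = 4.785 + 0.0397091 = 4.82471 m along the plane.
The resultant acts 0.755 + 0.0397091 = 0.794709 m (along the plate) below the hinge at the top edge, so the moment about the hinge is M = F × 0.794709 = 59.0738 × 0.794709 = 46.9465 kN·m.

M ≈ 46.95 kN·m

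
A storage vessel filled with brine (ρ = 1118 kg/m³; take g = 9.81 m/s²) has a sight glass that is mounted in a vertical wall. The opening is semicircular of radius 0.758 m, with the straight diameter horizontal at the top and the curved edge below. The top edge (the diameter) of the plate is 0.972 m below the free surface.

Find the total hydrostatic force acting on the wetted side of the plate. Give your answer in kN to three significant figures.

F ≈ 12.8 kN

γ = ρg = 1118 × 9.81 / 1000 = 10.96758 kN/m³.
The centroid of a semicircle lies 4r/(3π) = 0.321705 m from the diameter, here below the top edge, so the centroid depth is h_c = 0.972 + 0.321705 = 1.29371 m.
A = πr²/2 = π × 0.758²/2 = 0.902523 m².
Resultant F = γ·h_c·A = 10.96758 × 1.29371 × 0.902523 = 12.8058 kN.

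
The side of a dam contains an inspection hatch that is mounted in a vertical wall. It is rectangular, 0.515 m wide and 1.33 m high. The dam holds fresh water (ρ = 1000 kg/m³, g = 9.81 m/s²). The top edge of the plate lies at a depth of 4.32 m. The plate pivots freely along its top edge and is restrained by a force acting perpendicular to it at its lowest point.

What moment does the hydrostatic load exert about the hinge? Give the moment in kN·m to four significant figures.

M ≈ 23.27 kN·m

γ = ρg = 1000 × 9.81 = 9810 N/m³ = 9.81 kN/m³.
The centroid lies 1.33/2 = 0.665 m below the top edge, so the centroid depth is h_c = 4.32 + 0.665 = 4.985 m.
A = 0.515 × 1.33 = 0.68495 m².
Resultant F = γ·h_c·A = 9.81 × 4.985 × 0.68495 = 33.496 kN.
I_c = b·h³/12 = 0.515 × 1.33³/12 = 0.100967 m⁴.
Centre of pressure: y_p = y_c + I_c/(y_c·A) = 4.985 + 0.100967/(4.985 × 0.68495) = 4.985 + 0.0295703 = 5.01457 m along the plane.
The resultant acts 0.665 + 0.0295703 = 0.69457 m (along the plate) below the hinge at the top edge, so the moment about the hinge is M = F × 0.69457 = 33.496 × 0.69457 = 23.2653 kN·m.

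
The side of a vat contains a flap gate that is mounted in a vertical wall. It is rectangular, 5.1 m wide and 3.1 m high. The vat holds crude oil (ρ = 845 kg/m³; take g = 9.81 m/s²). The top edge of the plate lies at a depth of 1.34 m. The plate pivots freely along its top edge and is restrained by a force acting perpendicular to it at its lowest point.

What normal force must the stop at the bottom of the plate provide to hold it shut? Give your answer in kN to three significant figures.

P ≈ 223 kN

γ = ρg = 845 × 9.81 / 1000 = 8.28945 kN/m³.
The centroid lies 3.1/2 = 1.55 m below the top edge, so the centroid depth is h_c = 1.34 + 1.55 = 2.89 m.
A = 5.1 × 3.1 = 15.81 m².
Resultant F = γ·h_c·A = 8.28945 × 2.89 × 15.81 = 378.752 kN.
I_c = b·h³/12 = 5.1 × 3.1³/12 = 12.6612 m⁴.
Centre of pressure: y_p = y_c + I_c/(y_c·A) = 2.89 + 12.6612/(2.89 × 15.81) = 2.89 + 0.277106 = 3.16711 m along the plane.
The resultant acts 1.55 + 0.277106 = 1.82711 m (along the plate) below the hinge at the top edge, so the moment about the hinge is M = F × 1.82711 = 378.752 × 1.82711 = 692.022 kN·m.
A normal force at the bottom, 3.1 m from the hinge, must supply this moment: P = 692.022/3.1 = 223.233 kN.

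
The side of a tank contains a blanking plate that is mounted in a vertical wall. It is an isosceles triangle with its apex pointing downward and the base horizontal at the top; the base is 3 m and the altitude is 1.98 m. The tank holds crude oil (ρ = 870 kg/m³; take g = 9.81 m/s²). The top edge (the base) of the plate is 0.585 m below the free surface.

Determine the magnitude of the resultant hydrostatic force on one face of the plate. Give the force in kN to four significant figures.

F ≈ 31.56 kN

γ = ρg = 870 × 9.81 / 1000 = 8.5347 kN/m³.
With the apex down, the centroid sits h/3 = 1.98/3 = 0.66 m below the base (the top edge), so the centroid depth is h_c = 0.585 + 0.66 = 1.245 m.
A = ½ × 3 × 1.98 = 2.97 m².
Resultant F = γ·h_c·A = 8.5347 × 1.245 × 2.97 = 31.5583 kN.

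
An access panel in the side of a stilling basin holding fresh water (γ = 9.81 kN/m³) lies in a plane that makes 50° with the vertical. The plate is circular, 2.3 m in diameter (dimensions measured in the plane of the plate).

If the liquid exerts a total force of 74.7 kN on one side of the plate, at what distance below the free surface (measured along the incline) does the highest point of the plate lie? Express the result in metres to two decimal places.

y_top ≈ 1.70 m

γ = 9.81 kN/m³.
A = π(1.15)² = 4.15476 m².
From F = γ·h_c·A, the centroid depth is h_c = 74.7/(9.81 × 4.15476) = 1.83276 m.
The plate makes 50° with the vertical, i.e. θ = 90° − 50° = 40° to the horizontal. Measuring y along the incline from the free-surface line, vertical depth h = y·sinθ with sinθ = 0.642788.
Along the incline, y_c = h_c/sinθ = 1.83276/0.642788 = 2.85127 m.
The centroid is at the centre, 1.15 m below the top of the plate, so the highest point sits at y_top = 2.85127 − 1.15 = 1.70127 m along the incline.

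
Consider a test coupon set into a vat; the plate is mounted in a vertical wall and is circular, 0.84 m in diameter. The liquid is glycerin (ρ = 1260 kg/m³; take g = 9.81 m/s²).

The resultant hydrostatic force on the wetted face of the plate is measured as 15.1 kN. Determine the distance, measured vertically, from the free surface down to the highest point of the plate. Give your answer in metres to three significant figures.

d_top ≈ 1.78 m

γ = ρg = 1260 × 9.81 / 1000 = 12.3606 kN/m³.
A = π(0.42)² = 0.554177 m².
From F = γ·h_c·A, the centroid depth is h_c = 15.1/(12.3606 × 0.554177) = 2.20439 m.
The centroid is at the centre, 0.42 m below the top of the plate, so the highest point sits at h_top = 2.20439 − 0.42 = 1.78439 m below the surface.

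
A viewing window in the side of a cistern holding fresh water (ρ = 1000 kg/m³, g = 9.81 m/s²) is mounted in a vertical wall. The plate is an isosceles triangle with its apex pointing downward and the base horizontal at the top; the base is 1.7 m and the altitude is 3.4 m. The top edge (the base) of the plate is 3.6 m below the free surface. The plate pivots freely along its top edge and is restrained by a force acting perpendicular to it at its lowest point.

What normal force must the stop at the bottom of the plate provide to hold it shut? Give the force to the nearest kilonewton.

P ≈ 50 kN

γ = ρg = 1000 × 9.81 = 9810 N/m³ = 9.81 kN/m³.
With the apex down, the centroid sits h/3 = 3.4/3 = 1.13333 m below the base (the top edge), so the centroid depth is h_c = 3.6 + 1.13333 = 4.73333 m.
A = ½ × 1.7 × 3.4 = 2.89 m².
Resultant F = γ·h_c·A = 9.81 × 4.73333 × 2.89 = 134.194 kN.
I_c = b·h³/36 = 1.7 × 3.4³/36 = 1.85602 m⁴.
Centre of pressure: y_p = y_c + I_c/(y_c·A) = 4.73333 + 1.85602/(4.73333 × 2.89) = 4.73333 + 0.135681 = 4.86901 m along the plane.
The resultant acts 1.13333 + 0.135681 = 1.26901 m (along the plate) below the hinge at the top edge, so the moment about the hinge is M = F × 1.26901 = 134.194 × 1.26901 = 170.294 kN·m.
A normal force at the bottom, 3.4 m from the hinge, must supply this moment: P = 170.294/3.4 = 50.0865 kN.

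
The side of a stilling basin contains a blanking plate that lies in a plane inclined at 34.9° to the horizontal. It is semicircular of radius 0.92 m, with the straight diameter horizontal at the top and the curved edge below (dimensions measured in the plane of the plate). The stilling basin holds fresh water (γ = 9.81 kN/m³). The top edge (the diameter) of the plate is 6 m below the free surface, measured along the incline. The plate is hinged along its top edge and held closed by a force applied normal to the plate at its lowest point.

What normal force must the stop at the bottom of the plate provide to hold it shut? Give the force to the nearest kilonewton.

γ = 9.81 kN/m³.
Let θ = 34.9° be the plate's angle to the horizontal; measure y along the incline from where the plane meets the free surface. Vertical depth h = y·sinθ with sinθ = 0.572146.
The centroid of a semicircle lies 4r/(3π) = 0.39046 m from the diameter, here below the top edge, so y_c = 6 + 0.39046 = 6.39046 m and h_c = 6.39046 × 0.572146 = 3.65628 m.
A = πr²/2 = π × 0.92²/2 = 1.32952 m².
Resultant F = γ·h_c·A = 9.81 × 3.65628 × 1.32952 = 47.6874 kN.
I_c = (π/8 − 8/(9π))·r⁴ = 0.109757 × 0.92⁴ = 0.0786291 m⁴.
Centre of pressure: y_p = y_c + I_c/(y_c·A) = 6.39046 + 0.0786291/(6.39046 × 1.32952) = 6.39046 + 0.00925457 = 6.39971 m along the plane.
The resultant acts 0.39046 + 0.00925457 = 0.399715 m (along the plate) below the hinge at the top edge, so the moment about the hinge is M = F × 0.399715 = 47.6874 × 0.399715 = 19.0614 kN·m.
A normal force at the bottom, 0.92 m from the hinge, must supply this moment: P = 19.0614/0.92 = 20.7189 kN.

P ≈ 21 kN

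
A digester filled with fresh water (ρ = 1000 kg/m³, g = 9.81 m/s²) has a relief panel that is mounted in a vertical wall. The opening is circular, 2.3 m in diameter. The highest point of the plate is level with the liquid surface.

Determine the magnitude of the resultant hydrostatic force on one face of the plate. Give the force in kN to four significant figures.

γ = ρg = 1000 × 9.81 = 9810 N/m³ = 9.81 kN/m³.
The centroid is at the centre, 1.15 m below the top of the plate, so the centroid depth is h_c = 1.15 m.
A = π(1.15)² = 4.15476 m².
Resultant F = γ·h_c·A = 9.81 × 1.15 × 4.15476 = 46.8719 kN.

F ≈ 46.87 kN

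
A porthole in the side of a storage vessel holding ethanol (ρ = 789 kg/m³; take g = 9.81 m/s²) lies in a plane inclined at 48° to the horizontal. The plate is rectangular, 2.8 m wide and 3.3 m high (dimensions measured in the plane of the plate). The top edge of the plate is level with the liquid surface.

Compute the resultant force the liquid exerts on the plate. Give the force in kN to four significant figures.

F ≈ 87.70 kN

γ = ρg = 789 × 9.81 / 1000 = 7.74009 kN/m³.
Let θ = 48° be the plate's angle to the horizontal; measure y along the incline from where the plane meets the free surface. Vertical depth h = y·sinθ with sinθ = 0.743145.
The centroid lies 3.3/2 = 1.65 m below the top edge, so y_c = 1.65 m and h_c = 1.65 × 0.743145 = 1.22619 m.
A = 2.8 × 3.3 = 9.24 m².
Resultant F = γ·h_c·A = 7.74009 × 1.22619 × 9.24 = 87.6952 kN.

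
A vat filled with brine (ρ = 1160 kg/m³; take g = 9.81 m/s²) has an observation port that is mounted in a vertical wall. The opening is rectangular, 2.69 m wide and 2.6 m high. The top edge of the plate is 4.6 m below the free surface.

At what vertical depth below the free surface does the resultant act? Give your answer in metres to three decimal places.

γ = ρg = 1160 × 9.81 / 1000 = 11.3796 kN/m³.
The centroid lies 2.6/2 = 1.3 m below the top edge, so the centroid depth is h_c = 4.6 + 1.3 = 5.9 m.
A = 2.69 × 2.6 = 6.994 m².
Resultant F = γ·h_c·A = 11.3796 × 5.9 × 6.994 = 469.575 kN.
I_c = b·h³/12 = 2.69 × 2.6³/12 = 3.93995 m⁴.
Centre of pressure: y_p = y_c + I_c/(y_c·A) = 5.9 + 3.93995/(5.9 × 6.994) = 5.9 + 0.0954801 = 5.99548 m along the plane.

h_p = 5.995 m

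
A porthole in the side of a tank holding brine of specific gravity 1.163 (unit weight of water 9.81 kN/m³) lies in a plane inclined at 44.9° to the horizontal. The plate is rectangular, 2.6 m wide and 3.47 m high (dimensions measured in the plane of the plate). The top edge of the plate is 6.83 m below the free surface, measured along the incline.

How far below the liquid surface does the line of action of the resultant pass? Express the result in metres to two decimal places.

γ = 1.163 × 9.81 = 11.40903 kN/m³.
Let θ = 44.9° be the plate's angle to the horizontal; measure y along the incline from where the plane meets the free surface. Vertical depth h = y·sinθ with sinθ = 0.705872.
The centroid lies 3.47/2 = 1.735 m below the top edge, so y_c = 6.83 + 1.735 = 8.565 m and h_c = 8.565 × 0.705872 = 6.04579 m.
A = 2.6 × 3.47 = 9.022 m².
Resultant F = γ·h_c·A = 11.40903 × 6.04579 × 9.022 = 622.307 kN.
I_c = b·h³/12 = 2.6 × 3.47³/12 = 9.05275 m⁴.
Centre of pressure: y_p = y_c + I_c/(y_c·A) = 8.565 + 9.05275/(8.565 × 9.022) = 8.565 + 0.117152 = 8.68215 m along the plane.
Vertically, h_p = y_p·sinθ = 8.68215 × 0.705872 = 6.12849 m.

h_p = 6.13 m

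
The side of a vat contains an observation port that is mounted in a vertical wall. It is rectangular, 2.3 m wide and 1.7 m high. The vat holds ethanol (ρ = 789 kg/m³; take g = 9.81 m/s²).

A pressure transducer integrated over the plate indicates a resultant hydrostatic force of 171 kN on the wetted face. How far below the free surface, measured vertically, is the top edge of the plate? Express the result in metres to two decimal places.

d_top ≈ 4.80 m

γ = ρg = 789 × 9.81 / 1000 = 7.74009 kN/m³.
A = 2.3 × 1.7 = 3.91 m².
From F = γ·h_c·A, the centroid depth is h_c = 171/(7.74009 × 3.91) = 5.65032 m.
The centroid lies 1.7/2 = 0.85 m below the top edge, so the top edge sits at h_top = 5.65032 − 0.85 = 4.80032 m below the surface.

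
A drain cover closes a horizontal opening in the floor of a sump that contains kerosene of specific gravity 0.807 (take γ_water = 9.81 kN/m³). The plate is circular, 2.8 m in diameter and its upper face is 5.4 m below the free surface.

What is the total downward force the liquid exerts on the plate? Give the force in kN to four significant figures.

γ = 0.807 × 9.81 = 7.91667 kN/m³.
The plate is horizontal, so pressure is uniform at p = γ·h = 7.91667 × 5.4 = 42.75 kN/m².
A = π(1.4)² = 6.15752 m².
F = p·A = 42.75 × 6.15752 = 263.234 kN.

F ≈ 263.2 kN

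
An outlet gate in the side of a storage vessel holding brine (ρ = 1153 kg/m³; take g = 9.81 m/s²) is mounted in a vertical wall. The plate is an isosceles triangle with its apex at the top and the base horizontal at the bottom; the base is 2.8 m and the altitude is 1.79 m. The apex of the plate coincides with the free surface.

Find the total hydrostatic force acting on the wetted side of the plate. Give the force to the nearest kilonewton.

γ = ρg = 1153 × 9.81 / 1000 = 11.31093 kN/m³.
With the apex up, the centroid sits 2h/3 = 2 × 1.79/3 = 1.19333 m below the apex, so the centroid depth is h_c = 1.19333 m.
A = ½ × 2.8 × 1.79 = 2.506 m².
Resultant F = γ·h_c·A = 11.31093 × 1.19333 × 2.506 = 33.8252 kN.

F ≈ 34 kN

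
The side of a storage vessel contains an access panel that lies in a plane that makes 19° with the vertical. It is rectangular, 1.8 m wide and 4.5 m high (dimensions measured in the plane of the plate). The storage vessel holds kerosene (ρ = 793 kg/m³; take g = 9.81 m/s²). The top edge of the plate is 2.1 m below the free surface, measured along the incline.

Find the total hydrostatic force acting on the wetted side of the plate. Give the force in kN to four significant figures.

γ = ρg = 793 × 9.81 / 1000 = 7.77933 kN/m³.
The plate makes 19° with the vertical, i.e. θ = 90° − 19° = 71° to the horizontal. Measuring y along the incline from the free-surface line, vertical depth h = y·sinθ with sinθ = 0.945519.
The centroid lies 4.5/2 = 2.25 m below the top edge, so y_c = 2.1 + 2.25 = 4.35 m and h_c = 4.35 × 0.945519 = 4.11301 m.
A = 1.8 × 4.5 = 8.1 m².
Resultant F = γ·h_c·A = 7.77933 × 4.11301 × 8.1 = 259.171 kN.

F ≈ 259.2 kN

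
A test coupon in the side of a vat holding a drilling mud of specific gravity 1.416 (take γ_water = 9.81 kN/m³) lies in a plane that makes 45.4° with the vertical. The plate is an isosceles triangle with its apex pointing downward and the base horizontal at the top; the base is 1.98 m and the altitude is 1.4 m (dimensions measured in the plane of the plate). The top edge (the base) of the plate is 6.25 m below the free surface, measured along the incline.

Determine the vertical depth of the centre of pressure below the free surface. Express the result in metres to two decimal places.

γ = 1.416 × 9.81 = 13.89096 kN/m³.
The plate makes 45.4° with the vertical, i.e. θ = 90° − 45.4° = 44.6° to the horizontal. Measuring y along the incline from the free-surface line, vertical depth h = y·sinθ with sinθ = 0.702153.
With the apex down, the centroid sits h/3 = 1.4/3 = 0.466667 m below the base (the top edge), so y_c = 6.25 + 0.466667 = 6.71667 m and h_c = 6.71667 × 0.702153 = 4.71613 m.
A = ½ × 1.98 × 1.4 = 1.386 m².
Resultant F = γ·h_c·A = 13.89096 × 4.71613 × 1.386 = 90.799 kN.
I_c = b·h³/36 = 1.98 × 1.4³/36 = 0.15092 m⁴.
Centre of pressure: y_p = y_c + I_c/(y_c·A) = 6.71667 + 0.15092/(6.71667 × 1.386) = 6.71667 + 0.0162117 = 6.73288 m along the plane.
Vertically, h_p = y_p·sinθ = 6.73288 × 0.702153 = 4.72751 m.

h_p = 4.73 m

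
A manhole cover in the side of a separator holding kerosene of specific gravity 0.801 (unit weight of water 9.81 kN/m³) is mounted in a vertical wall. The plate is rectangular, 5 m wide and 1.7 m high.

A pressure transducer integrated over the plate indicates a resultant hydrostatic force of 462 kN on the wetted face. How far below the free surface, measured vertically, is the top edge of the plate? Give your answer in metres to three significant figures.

γ = 0.801 × 9.81 = 7.85781 kN/m³.
A = 5 × 1.7 = 8.5 m².
From F = γ·h_c·A, the centroid depth is h_c = 462/(7.85781 × 8.5) = 6.91706 m.
The centroid lies 1.7/2 = 0.85 m below the top edge, so the top edge sits at h_top = 6.91706 − 0.85 = 6.06706 m below the surface.

d_top ≈ 6.07 m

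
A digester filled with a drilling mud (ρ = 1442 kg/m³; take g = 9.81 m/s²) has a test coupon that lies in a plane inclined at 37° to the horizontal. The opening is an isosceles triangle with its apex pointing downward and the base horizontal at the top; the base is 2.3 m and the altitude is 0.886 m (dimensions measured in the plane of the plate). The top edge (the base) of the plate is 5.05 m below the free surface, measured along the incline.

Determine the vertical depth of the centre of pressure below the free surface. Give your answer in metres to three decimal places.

γ = ρg = 1442 × 9.81 / 1000 = 14.14602 kN/m³.
Let θ = 37° be the plate's angle to the horizontal; measure y along the incline from where the plane meets the free surface. Vertical depth h = y·sinθ with sinθ = 0.601815.
With the apex down, the centroid sits h/3 = 0.886/3 = 0.295333 m below the base (the top edge), so y_c = 5.05 + 0.295333 = 5.34533 m and h_c = 5.34533 × 0.601815 = 3.2169 m.
A = ½ × 2.3 × 0.886 = 1.0189 m².
Resultant F = γ·h_c·A = 14.14602 × 3.2169 × 1.0189 = 46.3664 kN.
I_c = b·h³/36 = 2.3 × 0.886³/36 = 0.0444351 m⁴.
Centre of pressure: y_p = y_c + I_c/(y_c·A) = 5.34533 + 0.0444351/(5.34533 × 1.0189) = 5.34533 + 0.00815868 = 5.35349 m along the plane.
Vertically, h_p = y_p·sinθ = 5.35349 × 0.601815 = 3.22181 m.

h_p = 3.222 m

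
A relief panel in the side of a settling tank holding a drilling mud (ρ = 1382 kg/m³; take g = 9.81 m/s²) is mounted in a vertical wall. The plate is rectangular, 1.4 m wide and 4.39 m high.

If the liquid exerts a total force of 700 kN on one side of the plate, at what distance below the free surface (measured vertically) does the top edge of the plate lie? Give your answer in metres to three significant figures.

d_top ≈ 6.21 m

γ = ρg = 1382 × 9.81 / 1000 = 13.55742 kN/m³.
A = 1.4 × 4.39 = 6.146 m².
From F = γ·h_c·A, the centroid depth is h_c = 700/(13.55742 × 6.146) = 8.40095 m.
The centroid lies 4.39/2 = 2.195 m below the top edge, so the top edge sits at h_top = 8.40095 − 2.195 = 6.20595 m below the surface.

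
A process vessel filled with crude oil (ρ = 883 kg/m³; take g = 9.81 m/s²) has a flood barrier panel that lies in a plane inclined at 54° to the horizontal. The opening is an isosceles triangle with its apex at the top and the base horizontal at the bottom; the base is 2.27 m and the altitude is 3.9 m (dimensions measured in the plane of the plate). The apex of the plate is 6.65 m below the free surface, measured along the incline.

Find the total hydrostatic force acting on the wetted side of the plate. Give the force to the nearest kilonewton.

γ = ρg = 883 × 9.81 / 1000 = 8.66223 kN/m³.
Let θ = 54° be the plate's angle to the horizontal; measure y along the incline from where the plane meets the free surface. Vertical depth h = y·sinθ with sinθ = 0.809017.
With the apex up, the centroid sits 2h/3 = 2 × 3.9/3 = 2.6 m below the apex, so y_c = 6.65 + 2.6 = 9.25 m and h_c = 9.25 × 0.809017 = 7.48341 m.
A = ½ × 2.27 × 3.9 = 4.4265 m².
Resultant F = γ·h_c·A = 8.66223 × 7.48341 × 4.4265 = 286.939 kN.

F ≈ 287 kN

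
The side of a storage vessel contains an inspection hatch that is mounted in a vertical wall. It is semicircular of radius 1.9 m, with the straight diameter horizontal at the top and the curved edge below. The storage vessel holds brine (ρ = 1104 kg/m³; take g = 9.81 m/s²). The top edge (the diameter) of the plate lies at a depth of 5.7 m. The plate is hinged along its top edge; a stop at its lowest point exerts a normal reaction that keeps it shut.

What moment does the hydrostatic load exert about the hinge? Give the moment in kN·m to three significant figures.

γ = ρg = 1104 × 9.81 / 1000 = 10.83024 kN/m³.
The centroid of a semicircle lies 4r/(3π) = 0.806385 m from the diameter, here below the top edge, so the centroid depth is h_c = 5.7 + 0.806385 = 6.50638 m.
A = πr²/2 = π × 1.9²/2 = 5.67057 m².
Resultant F = γ·h_c·A = 10.83024 × 6.50638 × 5.67057 = 399.58 kN.
I_c = (π/8 − 8/(9π))·r⁴ = 0.109757 × 1.9⁴ = 1.43036 m⁴.
Centre of pressure: y_p = y_c + I_c/(y_c·A) = 6.50638 + 1.43036/(6.50638 × 5.67057) = 6.50638 + 0.0387685 = 6.54515 m along the plane.
The resultant acts 0.806385 + 0.0387685 = 0.845154 m (along the plate) below the hinge at the top edge, so the moment about the hinge is M = F × 0.845154 = 399.58 × 0.845154 = 337.707 kN·m.

M ≈ 338 kN·m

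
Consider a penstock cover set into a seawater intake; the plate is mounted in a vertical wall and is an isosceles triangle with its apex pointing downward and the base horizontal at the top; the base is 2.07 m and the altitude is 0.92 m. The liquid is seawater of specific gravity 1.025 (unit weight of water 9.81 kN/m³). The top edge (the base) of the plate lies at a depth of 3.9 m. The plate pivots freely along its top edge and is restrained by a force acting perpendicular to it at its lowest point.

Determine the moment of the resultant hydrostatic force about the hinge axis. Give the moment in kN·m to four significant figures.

M ≈ 12.80 kN·m

γ = 1.025 × 9.81 = 10.05525 kN/m³.
With the apex down, the centroid sits h/3 = 0.92/3 = 0.306667 m below the base (the top edge), so the centroid depth is h_c = 3.9 + 0.306667 = 4.20667 m.
A = ½ × 2.07 × 0.92 = 0.9522 m².
Resultant F = γ·h_c·A = 10.05525 × 4.20667 × 0.9522 = 40.2772 kN.
I_c = b·h³/36 = 2.07 × 0.92³/36 = 0.0447746 m⁴.
Centre of pressure: y_p = y_c + I_c/(y_c·A) = 4.20667 + 0.0447746/(4.20667 × 0.9522) = 4.20667 + 0.011178 = 4.21785 m along the plane.
The resultant acts 0.306667 + 0.011178 = 0.317845 m (along the plate) below the hinge at the top edge, so the moment about the hinge is M = F × 0.317845 = 40.2772 × 0.317845 = 12.8019 kN·m.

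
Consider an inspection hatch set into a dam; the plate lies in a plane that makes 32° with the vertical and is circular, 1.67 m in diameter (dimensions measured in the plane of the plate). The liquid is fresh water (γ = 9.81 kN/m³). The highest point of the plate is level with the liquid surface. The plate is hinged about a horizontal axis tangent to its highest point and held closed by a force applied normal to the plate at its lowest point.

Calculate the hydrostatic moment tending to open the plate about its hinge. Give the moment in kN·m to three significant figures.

γ = 9.81 kN/m³.
The plate makes 32° with the vertical, i.e. θ = 90° − 32° = 58° to the horizontal. Measuring y along the incline from the free-surface line, vertical depth h = y·sinθ with sinθ = 0.848048.
The centroid is at the centre, 0.835 m below the top of the plate, so y_c = 0.835 m and h_c = 0.835 × 0.848048 = 0.70812 m.
A = π(0.835)² = 2.1904 m².
Resultant F = γ·h_c·A = 9.81 × 0.70812 × 2.1904 = 15.216 kN.
I_c = πr⁴/4 = π × 0.835⁴/4 = 0.3818 m⁴.
Centre of pressure: y_p = y_c + I_c/(y_c·A) = 0.835 + 0.3818/(0.835 × 2.1904) = 0.835 + 0.20875 = 1.04375 m along the plane.
The resultant acts 0.835 + 0.20875 = 1.04375 m (along the plate) below the hinge at the top edge, so the moment about the hinge is M = F × 1.04375 = 15.216 × 1.04375 = 15.8817 kN·m.

M ≈ 15.9 kN·m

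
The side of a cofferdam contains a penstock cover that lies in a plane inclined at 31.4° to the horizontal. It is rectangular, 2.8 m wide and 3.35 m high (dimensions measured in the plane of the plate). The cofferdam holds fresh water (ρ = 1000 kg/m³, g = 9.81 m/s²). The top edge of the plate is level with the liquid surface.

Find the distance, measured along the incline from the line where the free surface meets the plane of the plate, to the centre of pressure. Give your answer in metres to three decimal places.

y_p = 2.233 m

γ = ρg = 1000 × 9.81 = 9810 N/m³ = 9.81 kN/m³.
Let θ = 31.4° be the plate's angle to the horizontal; measure y along the incline from where the plane meets the free surface. Vertical depth h = y·sinθ with sinθ = 0.521010.
The centroid lies 3.35/2 = 1.675 m below the top edge, so y_c = 1.675 m and h_c = 1.675 × 0.521010 = 0.872692 m.
A = 2.8 × 3.35 = 9.38 m².
Resultant F = γ·h_c·A = 9.81 × 0.872692 × 9.38 = 80.3032 kN.
I_c = b·h³/12 = 2.8 × 3.35³/12 = 8.77225 m⁴.
Centre of pressure: y_p = y_c + I_c/(y_c·A) = 1.675 + 8.77225/(1.675 × 9.38) = 1.675 + 0.558333 = 2.23333 m along the plane.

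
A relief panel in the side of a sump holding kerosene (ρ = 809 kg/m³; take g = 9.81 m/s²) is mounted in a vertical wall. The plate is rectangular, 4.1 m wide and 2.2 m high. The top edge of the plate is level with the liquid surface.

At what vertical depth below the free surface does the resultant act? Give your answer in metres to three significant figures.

h_p = 1.47 m

γ = ρg = 809 × 9.81 / 1000 = 7.93629 kN/m³.
The centroid lies 2.2/2 = 1.1 m below the top edge, so the centroid depth is h_c = 1.1 m.
A = 4.1 × 2.2 = 9.02 m².
Resultant F = γ·h_c·A = 7.93629 × 1.1 × 9.02 = 78.7439 kN.
I_c = b·h³/12 = 4.1 × 2.2³/12 = 3.63807 m⁴.
Centre of pressure: y_p = y_c + I_c/(y_c·A) = 1.1 + 3.63807/(1.1 × 9.02) = 1.1 + 0.366667 = 1.46667 m along the plane.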